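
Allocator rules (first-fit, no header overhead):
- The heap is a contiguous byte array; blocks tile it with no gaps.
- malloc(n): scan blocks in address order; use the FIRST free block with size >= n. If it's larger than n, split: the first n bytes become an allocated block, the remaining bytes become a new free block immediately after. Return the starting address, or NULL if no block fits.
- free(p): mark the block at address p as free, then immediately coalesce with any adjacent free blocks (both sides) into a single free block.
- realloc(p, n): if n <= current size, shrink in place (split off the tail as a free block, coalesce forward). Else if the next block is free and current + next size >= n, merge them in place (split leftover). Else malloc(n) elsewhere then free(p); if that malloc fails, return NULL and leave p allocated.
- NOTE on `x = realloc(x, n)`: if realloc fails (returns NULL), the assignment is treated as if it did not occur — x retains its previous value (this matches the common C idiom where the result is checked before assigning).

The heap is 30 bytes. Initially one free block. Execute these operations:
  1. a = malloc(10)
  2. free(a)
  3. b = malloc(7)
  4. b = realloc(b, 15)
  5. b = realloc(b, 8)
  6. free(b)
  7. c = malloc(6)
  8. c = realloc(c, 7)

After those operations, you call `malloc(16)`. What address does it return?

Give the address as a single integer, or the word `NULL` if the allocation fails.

Answer: 7

Derivation:
Op 1: a = malloc(10) -> a = 0; heap: [0-9 ALLOC][10-29 FREE]
Op 2: free(a) -> (freed a); heap: [0-29 FREE]
Op 3: b = malloc(7) -> b = 0; heap: [0-6 ALLOC][7-29 FREE]
Op 4: b = realloc(b, 15) -> b = 0; heap: [0-14 ALLOC][15-29 FREE]
Op 5: b = realloc(b, 8) -> b = 0; heap: [0-7 ALLOC][8-29 FREE]
Op 6: free(b) -> (freed b); heap: [0-29 FREE]
Op 7: c = malloc(6) -> c = 0; heap: [0-5 ALLOC][6-29 FREE]
Op 8: c = realloc(c, 7) -> c = 0; heap: [0-6 ALLOC][7-29 FREE]
malloc(16): first-fit scan over [0-6 ALLOC][7-29 FREE] -> 7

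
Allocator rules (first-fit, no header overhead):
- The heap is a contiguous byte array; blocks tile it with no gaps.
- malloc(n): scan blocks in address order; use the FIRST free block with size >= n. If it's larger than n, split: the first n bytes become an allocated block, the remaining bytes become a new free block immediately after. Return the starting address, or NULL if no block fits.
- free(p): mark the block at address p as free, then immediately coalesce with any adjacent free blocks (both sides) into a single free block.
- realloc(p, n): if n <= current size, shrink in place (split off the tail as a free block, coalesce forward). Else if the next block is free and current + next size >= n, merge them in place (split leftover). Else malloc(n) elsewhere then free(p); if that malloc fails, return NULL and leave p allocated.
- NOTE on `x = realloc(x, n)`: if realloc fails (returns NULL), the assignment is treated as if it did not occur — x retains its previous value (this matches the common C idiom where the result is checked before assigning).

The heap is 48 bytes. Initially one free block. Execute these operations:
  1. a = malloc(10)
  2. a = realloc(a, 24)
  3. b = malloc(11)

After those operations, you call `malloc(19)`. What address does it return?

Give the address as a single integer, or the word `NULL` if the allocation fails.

Op 1: a = malloc(10) -> a = 0; heap: [0-9 ALLOC][10-47 FREE]
Op 2: a = realloc(a, 24) -> a = 0; heap: [0-23 ALLOC][24-47 FREE]
Op 3: b = malloc(11) -> b = 24; heap: [0-23 ALLOC][24-34 ALLOC][35-47 FREE]
malloc(19): first-fit scan over [0-23 ALLOC][24-34 ALLOC][35-47 FREE] -> NULL

Answer: NULL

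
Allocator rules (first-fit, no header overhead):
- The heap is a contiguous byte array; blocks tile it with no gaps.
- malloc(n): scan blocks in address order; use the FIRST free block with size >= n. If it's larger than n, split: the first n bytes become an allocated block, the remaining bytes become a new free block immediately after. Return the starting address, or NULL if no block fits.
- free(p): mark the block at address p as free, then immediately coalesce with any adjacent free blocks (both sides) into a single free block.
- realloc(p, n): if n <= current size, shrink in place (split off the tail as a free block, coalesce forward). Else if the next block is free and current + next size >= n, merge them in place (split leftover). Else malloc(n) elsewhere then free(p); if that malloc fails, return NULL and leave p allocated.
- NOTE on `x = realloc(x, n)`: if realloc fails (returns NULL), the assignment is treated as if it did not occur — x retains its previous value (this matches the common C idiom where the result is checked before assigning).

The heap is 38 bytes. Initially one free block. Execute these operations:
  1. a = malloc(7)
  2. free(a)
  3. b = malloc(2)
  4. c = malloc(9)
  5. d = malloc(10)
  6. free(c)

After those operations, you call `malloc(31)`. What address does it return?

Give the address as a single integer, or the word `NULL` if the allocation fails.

Op 1: a = malloc(7) -> a = 0; heap: [0-6 ALLOC][7-37 FREE]
Op 2: free(a) -> (freed a); heap: [0-37 FREE]
Op 3: b = malloc(2) -> b = 0; heap: [0-1 ALLOC][2-37 FREE]
Op 4: c = malloc(9) -> c = 2; heap: [0-1 ALLOC][2-10 ALLOC][11-37 FREE]
Op 5: d = malloc(10) -> d = 11; heap: [0-1 ALLOC][2-10 ALLOC][11-20 ALLOC][21-37 FREE]
Op 6: free(c) -> (freed c); heap: [0-1 ALLOC][2-10 FREE][11-20 ALLOC][21-37 FREE]
malloc(31): first-fit scan over [0-1 ALLOC][2-10 FREE][11-20 ALLOC][21-37 FREE] -> NULL

Answer: NULL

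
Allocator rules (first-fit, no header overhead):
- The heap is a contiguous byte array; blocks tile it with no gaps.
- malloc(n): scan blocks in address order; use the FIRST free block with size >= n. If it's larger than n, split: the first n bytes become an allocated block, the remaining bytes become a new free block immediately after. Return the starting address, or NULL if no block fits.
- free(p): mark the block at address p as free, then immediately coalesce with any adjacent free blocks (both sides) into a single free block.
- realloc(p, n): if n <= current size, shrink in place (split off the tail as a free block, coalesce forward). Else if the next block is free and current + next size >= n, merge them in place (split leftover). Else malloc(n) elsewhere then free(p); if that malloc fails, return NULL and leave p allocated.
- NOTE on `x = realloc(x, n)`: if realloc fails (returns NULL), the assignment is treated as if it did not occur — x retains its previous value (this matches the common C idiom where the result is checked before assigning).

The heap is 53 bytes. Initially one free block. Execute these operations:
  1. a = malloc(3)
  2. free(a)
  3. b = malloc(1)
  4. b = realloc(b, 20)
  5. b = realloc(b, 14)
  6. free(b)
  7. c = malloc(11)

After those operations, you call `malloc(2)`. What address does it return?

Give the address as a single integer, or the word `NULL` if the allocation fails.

Op 1: a = malloc(3) -> a = 0; heap: [0-2 ALLOC][3-52 FREE]
Op 2: free(a) -> (freed a); heap: [0-52 FREE]
Op 3: b = malloc(1) -> b = 0; heap: [0-0 ALLOC][1-52 FREE]
Op 4: b = realloc(b, 20) -> b = 0; heap: [0-19 ALLOC][20-52 FREE]
Op 5: b = realloc(b, 14) -> b = 0; heap: [0-13 ALLOC][14-52 FREE]
Op 6: free(b) -> (freed b); heap: [0-52 FREE]
Op 7: c = malloc(11) -> c = 0; heap: [0-10 ALLOC][11-52 FREE]
malloc(2): first-fit scan over [0-10 ALLOC][11-52 FREE] -> 11

Answer: 11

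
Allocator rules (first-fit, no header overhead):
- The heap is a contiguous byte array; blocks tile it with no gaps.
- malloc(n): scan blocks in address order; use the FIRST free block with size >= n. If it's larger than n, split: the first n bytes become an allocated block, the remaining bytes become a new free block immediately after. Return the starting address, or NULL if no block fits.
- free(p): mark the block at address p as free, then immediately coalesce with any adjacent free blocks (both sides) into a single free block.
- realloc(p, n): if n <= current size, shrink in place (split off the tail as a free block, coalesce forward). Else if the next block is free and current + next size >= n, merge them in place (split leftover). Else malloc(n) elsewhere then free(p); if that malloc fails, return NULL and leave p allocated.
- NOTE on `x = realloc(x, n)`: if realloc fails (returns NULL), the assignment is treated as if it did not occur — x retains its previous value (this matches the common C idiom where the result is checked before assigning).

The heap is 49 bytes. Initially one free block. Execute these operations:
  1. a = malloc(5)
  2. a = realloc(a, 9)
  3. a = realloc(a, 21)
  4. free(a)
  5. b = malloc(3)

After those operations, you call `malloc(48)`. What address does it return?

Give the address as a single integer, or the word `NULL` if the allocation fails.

Op 1: a = malloc(5) -> a = 0; heap: [0-4 ALLOC][5-48 FREE]
Op 2: a = realloc(a, 9) -> a = 0; heap: [0-8 ALLOC][9-48 FREE]
Op 3: a = realloc(a, 21) -> a = 0; heap: [0-20 ALLOC][21-48 FREE]
Op 4: free(a) -> (freed a); heap: [0-48 FREE]
Op 5: b = malloc(3) -> b = 0; heap: [0-2 ALLOC][3-48 FREE]
malloc(48): first-fit scan over [0-2 ALLOC][3-48 FREE] -> NULL

Answer: NULL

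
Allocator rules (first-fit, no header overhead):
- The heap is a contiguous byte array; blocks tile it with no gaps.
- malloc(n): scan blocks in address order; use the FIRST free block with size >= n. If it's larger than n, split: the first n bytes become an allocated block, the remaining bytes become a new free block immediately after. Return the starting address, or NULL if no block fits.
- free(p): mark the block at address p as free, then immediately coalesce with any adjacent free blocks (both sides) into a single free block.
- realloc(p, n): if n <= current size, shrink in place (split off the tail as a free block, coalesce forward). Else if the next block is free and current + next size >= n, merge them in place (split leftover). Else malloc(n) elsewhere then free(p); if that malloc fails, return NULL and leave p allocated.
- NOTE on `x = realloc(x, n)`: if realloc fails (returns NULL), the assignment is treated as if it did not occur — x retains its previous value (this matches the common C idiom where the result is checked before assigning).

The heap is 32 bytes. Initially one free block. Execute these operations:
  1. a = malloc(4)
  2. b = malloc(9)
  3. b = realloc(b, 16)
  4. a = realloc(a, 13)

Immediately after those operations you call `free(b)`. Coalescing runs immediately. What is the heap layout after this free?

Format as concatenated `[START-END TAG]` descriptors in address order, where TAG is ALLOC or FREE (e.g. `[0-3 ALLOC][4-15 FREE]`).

Op 1: a = malloc(4) -> a = 0; heap: [0-3 ALLOC][4-31 FREE]
Op 2: b = malloc(9) -> b = 4; heap: [0-3 ALLOC][4-12 ALLOC][13-31 FREE]
Op 3: b = realloc(b, 16) -> b = 4; heap: [0-3 ALLOC][4-19 ALLOC][20-31 FREE]
Op 4: a = realloc(a, 13) -> NULL (a unchanged); heap: [0-3 ALLOC][4-19 ALLOC][20-31 FREE]
free(b): b = 4 -> block [4-19 ALLOC]; mark free, coalesce with adjacent free neighbors -> [0-3 ALLOC][4-31 FREE]

Answer: [0-3 ALLOC][4-31 FREE]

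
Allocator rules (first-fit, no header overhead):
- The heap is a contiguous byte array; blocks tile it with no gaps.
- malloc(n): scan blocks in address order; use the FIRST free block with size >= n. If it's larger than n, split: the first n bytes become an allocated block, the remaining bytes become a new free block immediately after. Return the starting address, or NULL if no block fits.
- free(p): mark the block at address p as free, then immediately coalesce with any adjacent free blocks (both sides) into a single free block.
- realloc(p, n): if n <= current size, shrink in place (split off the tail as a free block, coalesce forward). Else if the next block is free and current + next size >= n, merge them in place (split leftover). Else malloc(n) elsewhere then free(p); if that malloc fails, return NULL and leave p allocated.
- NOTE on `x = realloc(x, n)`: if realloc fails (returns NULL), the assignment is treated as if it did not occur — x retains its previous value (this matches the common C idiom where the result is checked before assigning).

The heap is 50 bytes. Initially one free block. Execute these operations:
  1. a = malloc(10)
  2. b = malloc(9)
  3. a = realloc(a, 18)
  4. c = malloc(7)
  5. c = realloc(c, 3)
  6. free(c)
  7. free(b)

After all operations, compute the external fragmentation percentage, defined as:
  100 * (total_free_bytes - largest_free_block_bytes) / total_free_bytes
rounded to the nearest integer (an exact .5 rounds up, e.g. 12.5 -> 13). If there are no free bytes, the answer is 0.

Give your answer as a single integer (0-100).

Op 1: a = malloc(10) -> a = 0; heap: [0-9 ALLOC][10-49 FREE]
Op 2: b = malloc(9) -> b = 10; heap: [0-9 ALLOC][10-18 ALLOC][19-49 FREE]
Op 3: a = realloc(a, 18) -> a = 19; heap: [0-9 FREE][10-18 ALLOC][19-36 ALLOC][37-49 FREE]
Op 4: c = malloc(7) -> c = 0; heap: [0-6 ALLOC][7-9 FREE][10-18 ALLOC][19-36 ALLOC][37-49 FREE]
Op 5: c = realloc(c, 3) -> c = 0; heap: [0-2 ALLOC][3-9 FREE][10-18 ALLOC][19-36 ALLOC][37-49 FREE]
Op 6: free(c) -> (freed c); heap: [0-9 FREE][10-18 ALLOC][19-36 ALLOC][37-49 FREE]
Op 7: free(b) -> (freed b); heap: [0-18 FREE][19-36 ALLOC][37-49 FREE]
Free blocks: [19 13] total_free=32 largest=19 -> 100*(32-19)/32 = 1300/32 = 40.625 -> rounds to 41

Answer: 41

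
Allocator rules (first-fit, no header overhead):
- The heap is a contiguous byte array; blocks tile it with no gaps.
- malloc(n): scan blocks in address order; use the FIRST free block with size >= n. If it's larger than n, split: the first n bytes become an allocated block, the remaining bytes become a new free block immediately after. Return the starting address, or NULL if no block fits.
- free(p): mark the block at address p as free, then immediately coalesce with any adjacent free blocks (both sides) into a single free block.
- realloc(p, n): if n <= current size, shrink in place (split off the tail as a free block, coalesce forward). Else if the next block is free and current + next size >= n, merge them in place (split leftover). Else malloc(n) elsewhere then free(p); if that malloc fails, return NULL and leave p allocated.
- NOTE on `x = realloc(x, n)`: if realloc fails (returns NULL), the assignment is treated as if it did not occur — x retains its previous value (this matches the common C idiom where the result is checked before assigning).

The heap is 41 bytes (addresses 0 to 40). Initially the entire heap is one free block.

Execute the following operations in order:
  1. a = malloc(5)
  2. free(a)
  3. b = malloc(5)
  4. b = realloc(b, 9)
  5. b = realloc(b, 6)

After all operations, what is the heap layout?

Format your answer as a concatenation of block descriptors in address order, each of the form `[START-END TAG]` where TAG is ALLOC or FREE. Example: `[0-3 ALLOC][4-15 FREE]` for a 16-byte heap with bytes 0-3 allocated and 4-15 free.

Answer: [0-5 ALLOC][6-40 FREE]

Derivation:
Op 1: a = malloc(5) -> a = 0; heap: [0-4 ALLOC][5-40 FREE]
Op 2: free(a) -> (freed a); heap: [0-40 FREE]
Op 3: b = malloc(5) -> b = 0; heap: [0-4 ALLOC][5-40 FREE]
Op 4: b = realloc(b, 9) -> b = 0; heap: [0-8 ALLOC][9-40 FREE]
Op 5: b = realloc(b, 6) -> b = 0; heap: [0-5 ALLOC][6-40 FREE]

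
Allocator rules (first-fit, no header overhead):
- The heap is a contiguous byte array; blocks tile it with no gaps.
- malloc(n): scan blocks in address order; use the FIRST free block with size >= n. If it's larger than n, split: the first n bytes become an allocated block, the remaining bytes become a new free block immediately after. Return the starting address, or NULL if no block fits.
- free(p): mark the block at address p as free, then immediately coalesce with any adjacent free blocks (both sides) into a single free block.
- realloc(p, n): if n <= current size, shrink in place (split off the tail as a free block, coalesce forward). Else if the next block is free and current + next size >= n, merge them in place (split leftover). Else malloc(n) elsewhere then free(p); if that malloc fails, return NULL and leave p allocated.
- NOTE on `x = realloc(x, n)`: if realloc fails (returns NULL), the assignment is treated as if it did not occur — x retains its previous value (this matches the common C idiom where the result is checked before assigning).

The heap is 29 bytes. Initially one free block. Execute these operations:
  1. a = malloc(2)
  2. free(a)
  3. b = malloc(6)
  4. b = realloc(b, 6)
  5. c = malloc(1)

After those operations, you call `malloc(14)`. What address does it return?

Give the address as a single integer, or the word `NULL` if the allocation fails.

Answer: 7

Derivation:
Op 1: a = malloc(2) -> a = 0; heap: [0-1 ALLOC][2-28 FREE]
Op 2: free(a) -> (freed a); heap: [0-28 FREE]
Op 3: b = malloc(6) -> b = 0; heap: [0-5 ALLOC][6-28 FREE]
Op 4: b = realloc(b, 6) -> b = 0; heap: [0-5 ALLOC][6-28 FREE]
Op 5: c = malloc(1) -> c = 6; heap: [0-5 ALLOC][6-6 ALLOC][7-28 FREE]
malloc(14): first-fit scan over [0-5 ALLOC][6-6 ALLOC][7-28 FREE] -> 7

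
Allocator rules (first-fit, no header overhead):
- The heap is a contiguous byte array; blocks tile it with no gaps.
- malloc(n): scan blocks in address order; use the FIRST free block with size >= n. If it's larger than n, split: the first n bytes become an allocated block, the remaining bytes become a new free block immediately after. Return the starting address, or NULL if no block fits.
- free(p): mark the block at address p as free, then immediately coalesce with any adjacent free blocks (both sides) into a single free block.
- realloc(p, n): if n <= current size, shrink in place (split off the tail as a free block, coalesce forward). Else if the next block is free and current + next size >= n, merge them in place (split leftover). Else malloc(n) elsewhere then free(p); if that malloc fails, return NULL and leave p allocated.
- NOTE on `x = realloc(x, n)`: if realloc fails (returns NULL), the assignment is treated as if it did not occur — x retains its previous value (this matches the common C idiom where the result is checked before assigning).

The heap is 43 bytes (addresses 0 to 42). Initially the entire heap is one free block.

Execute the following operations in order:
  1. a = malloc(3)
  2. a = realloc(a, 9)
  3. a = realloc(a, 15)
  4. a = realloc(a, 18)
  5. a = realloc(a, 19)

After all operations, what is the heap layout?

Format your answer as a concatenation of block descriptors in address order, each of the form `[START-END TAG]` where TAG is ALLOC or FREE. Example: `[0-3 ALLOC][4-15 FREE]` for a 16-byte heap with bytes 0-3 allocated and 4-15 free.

Op 1: a = malloc(3) -> a = 0; heap: [0-2 ALLOC][3-42 FREE]
Op 2: a = realloc(a, 9) -> a = 0; heap: [0-8 ALLOC][9-42 FREE]
Op 3: a = realloc(a, 15) -> a = 0; heap: [0-14 ALLOC][15-42 FREE]
Op 4: a = realloc(a, 18) -> a = 0; heap: [0-17 ALLOC][18-42 FREE]
Op 5: a = realloc(a, 19) -> a = 0; heap: [0-18 ALLOC][19-42 FREE]

Answer: [0-18 ALLOC][19-42 FREE]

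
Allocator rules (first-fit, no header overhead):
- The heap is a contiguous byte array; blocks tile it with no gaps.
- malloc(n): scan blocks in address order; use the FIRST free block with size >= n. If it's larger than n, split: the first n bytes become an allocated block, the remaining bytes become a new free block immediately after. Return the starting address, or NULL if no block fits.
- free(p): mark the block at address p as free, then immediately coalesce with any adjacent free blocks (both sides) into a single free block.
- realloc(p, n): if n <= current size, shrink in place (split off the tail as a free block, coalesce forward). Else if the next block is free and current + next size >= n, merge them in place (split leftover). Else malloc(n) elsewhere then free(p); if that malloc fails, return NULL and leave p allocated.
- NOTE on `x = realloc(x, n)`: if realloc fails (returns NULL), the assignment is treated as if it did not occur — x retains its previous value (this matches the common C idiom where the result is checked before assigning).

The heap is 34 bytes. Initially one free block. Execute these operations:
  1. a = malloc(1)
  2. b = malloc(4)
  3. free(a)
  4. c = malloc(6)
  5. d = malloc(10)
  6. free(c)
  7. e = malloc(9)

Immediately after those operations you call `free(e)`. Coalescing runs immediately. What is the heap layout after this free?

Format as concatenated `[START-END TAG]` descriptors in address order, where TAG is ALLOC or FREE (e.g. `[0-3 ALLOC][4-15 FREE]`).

Op 1: a = malloc(1) -> a = 0; heap: [0-0 ALLOC][1-33 FREE]
Op 2: b = malloc(4) -> b = 1; heap: [0-0 ALLOC][1-4 ALLOC][5-33 FREE]
Op 3: free(a) -> (freed a); heap: [0-0 FREE][1-4 ALLOC][5-33 FREE]
Op 4: c = malloc(6) -> c = 5; heap: [0-0 FREE][1-4 ALLOC][5-10 ALLOC][11-33 FREE]
Op 5: d = malloc(10) -> d = 11; heap: [0-0 FREE][1-4 ALLOC][5-10 ALLOC][11-20 ALLOC][21-33 FREE]
Op 6: free(c) -> (freed c); heap: [0-0 FREE][1-4 ALLOC][5-10 FREE][11-20 ALLOC][21-33 FREE]
Op 7: e = malloc(9) -> e = 21; heap: [0-0 FREE][1-4 ALLOC][5-10 FREE][11-20 ALLOC][21-29 ALLOC][30-33 FREE]
free(e): e = 21 -> block [21-29 ALLOC]; mark free, coalesce with adjacent free neighbors -> [0-0 FREE][1-4 ALLOC][5-10 FREE][11-20 ALLOC][21-33 FREE]

Answer: [0-0 FREE][1-4 ALLOC][5-10 FREE][11-20 ALLOC][21-33 FREE]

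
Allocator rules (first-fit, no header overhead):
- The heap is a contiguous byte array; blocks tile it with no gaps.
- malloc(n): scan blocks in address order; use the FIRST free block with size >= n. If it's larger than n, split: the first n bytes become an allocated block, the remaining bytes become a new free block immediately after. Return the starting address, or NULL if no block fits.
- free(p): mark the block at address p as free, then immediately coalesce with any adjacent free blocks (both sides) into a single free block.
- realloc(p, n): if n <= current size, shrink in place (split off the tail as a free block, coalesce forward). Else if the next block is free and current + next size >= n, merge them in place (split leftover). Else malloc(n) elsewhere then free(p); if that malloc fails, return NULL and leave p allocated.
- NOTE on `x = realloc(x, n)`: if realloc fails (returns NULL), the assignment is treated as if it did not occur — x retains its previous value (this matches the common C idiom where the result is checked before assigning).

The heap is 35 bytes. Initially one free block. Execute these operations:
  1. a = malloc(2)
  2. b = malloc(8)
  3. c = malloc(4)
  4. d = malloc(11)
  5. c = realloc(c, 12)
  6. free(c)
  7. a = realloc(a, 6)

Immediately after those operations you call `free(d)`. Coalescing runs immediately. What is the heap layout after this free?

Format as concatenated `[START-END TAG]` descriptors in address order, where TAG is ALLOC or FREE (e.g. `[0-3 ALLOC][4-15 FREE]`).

Op 1: a = malloc(2) -> a = 0; heap: [0-1 ALLOC][2-34 FREE]
Op 2: b = malloc(8) -> b = 2; heap: [0-1 ALLOC][2-9 ALLOC][10-34 FREE]
Op 3: c = malloc(4) -> c = 10; heap: [0-1 ALLOC][2-9 ALLOC][10-13 ALLOC][14-34 FREE]
Op 4: d = malloc(11) -> d = 14; heap: [0-1 ALLOC][2-9 ALLOC][10-13 ALLOC][14-24 ALLOC][25-34 FREE]
Op 5: c = realloc(c, 12) -> NULL (c unchanged); heap: [0-1 ALLOC][2-9 ALLOC][10-13 ALLOC][14-24 ALLOC][25-34 FREE]
Op 6: free(c) -> (freed c); heap: [0-1 ALLOC][2-9 ALLOC][10-13 FREE][14-24 ALLOC][25-34 FREE]
Op 7: a = realloc(a, 6) -> a = 25; heap: [0-1 FREE][2-9 ALLOC][10-13 FREE][14-24 ALLOC][25-30 ALLOC][31-34 FREE]
free(d): d = 14 -> block [14-24 ALLOC]; mark free, coalesce with adjacent free neighbors -> [0-1 FREE][2-9 ALLOC][10-24 FREE][25-30 ALLOC][31-34 FREE]

Answer: [0-1 FREE][2-9 ALLOC][10-24 FREE][25-30 ALLOC][31-34 FREE]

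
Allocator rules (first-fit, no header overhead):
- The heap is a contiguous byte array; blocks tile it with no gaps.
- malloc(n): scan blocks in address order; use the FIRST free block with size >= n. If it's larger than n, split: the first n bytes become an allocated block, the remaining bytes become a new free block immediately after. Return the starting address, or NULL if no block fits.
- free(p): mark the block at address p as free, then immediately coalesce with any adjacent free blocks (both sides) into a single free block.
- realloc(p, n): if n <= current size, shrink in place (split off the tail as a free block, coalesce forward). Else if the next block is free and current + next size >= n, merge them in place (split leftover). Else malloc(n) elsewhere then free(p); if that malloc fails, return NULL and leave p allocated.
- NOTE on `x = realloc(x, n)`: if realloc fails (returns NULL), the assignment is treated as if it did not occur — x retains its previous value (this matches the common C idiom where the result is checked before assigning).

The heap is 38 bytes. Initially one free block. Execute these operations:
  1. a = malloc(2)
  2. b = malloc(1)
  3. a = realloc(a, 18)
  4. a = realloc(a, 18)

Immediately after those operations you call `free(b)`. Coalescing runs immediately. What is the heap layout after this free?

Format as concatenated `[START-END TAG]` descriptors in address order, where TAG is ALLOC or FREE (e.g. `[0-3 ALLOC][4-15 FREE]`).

Answer: [0-2 FREE][3-20 ALLOC][21-37 FREE]

Derivation:
Op 1: a = malloc(2) -> a = 0; heap: [0-1 ALLOC][2-37 FREE]
Op 2: b = malloc(1) -> b = 2; heap: [0-1 ALLOC][2-2 ALLOC][3-37 FREE]
Op 3: a = realloc(a, 18) -> a = 3; heap: [0-1 FREE][2-2 ALLOC][3-20 ALLOC][21-37 FREE]
Op 4: a = realloc(a, 18) -> a = 3; heap: [0-1 FREE][2-2 ALLOC][3-20 ALLOC][21-37 FREE]
free(b): b = 2 -> block [2-2 ALLOC]; mark free, coalesce with adjacent free neighbors -> [0-2 FREE][3-20 ALLOC][21-37 FREE]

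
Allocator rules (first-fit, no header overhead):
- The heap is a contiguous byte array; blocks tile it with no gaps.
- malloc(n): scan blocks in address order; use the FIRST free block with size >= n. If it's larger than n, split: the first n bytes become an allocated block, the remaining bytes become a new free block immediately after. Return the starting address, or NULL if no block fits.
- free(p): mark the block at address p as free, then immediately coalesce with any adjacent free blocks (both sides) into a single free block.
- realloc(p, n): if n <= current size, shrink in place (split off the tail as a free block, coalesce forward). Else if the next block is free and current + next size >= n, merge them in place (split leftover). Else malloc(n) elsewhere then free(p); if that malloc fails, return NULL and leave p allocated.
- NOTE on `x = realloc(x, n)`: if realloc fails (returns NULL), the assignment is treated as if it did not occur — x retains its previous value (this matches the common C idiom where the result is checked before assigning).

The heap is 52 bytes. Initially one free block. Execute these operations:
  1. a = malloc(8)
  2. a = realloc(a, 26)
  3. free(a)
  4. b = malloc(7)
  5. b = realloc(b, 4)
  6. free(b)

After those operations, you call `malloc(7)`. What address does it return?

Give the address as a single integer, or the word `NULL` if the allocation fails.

Answer: 0

Derivation:
Op 1: a = malloc(8) -> a = 0; heap: [0-7 ALLOC][8-51 FREE]
Op 2: a = realloc(a, 26) -> a = 0; heap: [0-25 ALLOC][26-51 FREE]
Op 3: free(a) -> (freed a); heap: [0-51 FREE]
Op 4: b = malloc(7) -> b = 0; heap: [0-6 ALLOC][7-51 FREE]
Op 5: b = realloc(b, 4) -> b = 0; heap: [0-3 ALLOC][4-51 FREE]
Op 6: free(b) -> (freed b); heap: [0-51 FREE]
malloc(7): first-fit scan over [0-51 FREE] -> 0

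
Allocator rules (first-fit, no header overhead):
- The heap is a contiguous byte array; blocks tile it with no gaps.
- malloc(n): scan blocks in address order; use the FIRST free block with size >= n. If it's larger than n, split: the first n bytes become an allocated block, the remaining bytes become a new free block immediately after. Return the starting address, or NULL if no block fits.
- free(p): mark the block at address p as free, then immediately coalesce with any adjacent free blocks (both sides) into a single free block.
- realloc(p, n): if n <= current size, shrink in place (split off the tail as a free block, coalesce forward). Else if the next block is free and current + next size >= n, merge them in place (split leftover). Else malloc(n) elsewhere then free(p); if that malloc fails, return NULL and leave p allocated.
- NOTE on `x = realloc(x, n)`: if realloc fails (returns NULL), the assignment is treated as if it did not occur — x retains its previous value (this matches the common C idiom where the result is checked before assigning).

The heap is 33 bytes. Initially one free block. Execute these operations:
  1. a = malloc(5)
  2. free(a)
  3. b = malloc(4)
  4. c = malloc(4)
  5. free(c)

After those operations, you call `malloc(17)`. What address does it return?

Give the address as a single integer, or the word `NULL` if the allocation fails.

Op 1: a = malloc(5) -> a = 0; heap: [0-4 ALLOC][5-32 FREE]
Op 2: free(a) -> (freed a); heap: [0-32 FREE]
Op 3: b = malloc(4) -> b = 0; heap: [0-3 ALLOC][4-32 FREE]
Op 4: c = malloc(4) -> c = 4; heap: [0-3 ALLOC][4-7 ALLOC][8-32 FREE]
Op 5: free(c) -> (freed c); heap: [0-3 ALLOC][4-32 FREE]
malloc(17): first-fit scan over [0-3 ALLOC][4-32 FREE] -> 4

Answer: 4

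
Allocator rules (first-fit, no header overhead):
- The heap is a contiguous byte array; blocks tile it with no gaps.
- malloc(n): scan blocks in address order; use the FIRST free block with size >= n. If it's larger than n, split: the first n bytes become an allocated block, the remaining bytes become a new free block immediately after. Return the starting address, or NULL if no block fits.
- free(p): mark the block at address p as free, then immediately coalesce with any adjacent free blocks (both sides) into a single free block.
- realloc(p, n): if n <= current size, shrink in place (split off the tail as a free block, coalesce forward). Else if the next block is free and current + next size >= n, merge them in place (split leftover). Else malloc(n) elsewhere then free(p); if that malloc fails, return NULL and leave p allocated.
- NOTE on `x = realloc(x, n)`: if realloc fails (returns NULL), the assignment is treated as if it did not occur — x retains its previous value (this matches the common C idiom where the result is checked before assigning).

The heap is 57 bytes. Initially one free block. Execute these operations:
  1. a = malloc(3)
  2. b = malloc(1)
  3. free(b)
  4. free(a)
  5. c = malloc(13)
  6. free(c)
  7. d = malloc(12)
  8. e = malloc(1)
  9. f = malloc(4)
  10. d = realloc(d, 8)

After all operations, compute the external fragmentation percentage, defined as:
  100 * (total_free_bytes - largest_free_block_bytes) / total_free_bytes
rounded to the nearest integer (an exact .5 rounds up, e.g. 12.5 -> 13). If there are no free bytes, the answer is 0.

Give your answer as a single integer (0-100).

Op 1: a = malloc(3) -> a = 0; heap: [0-2 ALLOC][3-56 FREE]
Op 2: b = malloc(1) -> b = 3; heap: [0-2 ALLOC][3-3 ALLOC][4-56 FREE]
Op 3: free(b) -> (freed b); heap: [0-2 ALLOC][3-56 FREE]
Op 4: free(a) -> (freed a); heap: [0-56 FREE]
Op 5: c = malloc(13) -> c = 0; heap: [0-12 ALLOC][13-56 FREE]
Op 6: free(c) -> (freed c); heap: [0-56 FREE]
Op 7: d = malloc(12) -> d = 0; heap: [0-11 ALLOC][12-56 FREE]
Op 8: e = malloc(1) -> e = 12; heap: [0-11 ALLOC][12-12 ALLOC][13-56 FREE]
Op 9: f = malloc(4) -> f = 13; heap: [0-11 ALLOC][12-12 ALLOC][13-16 ALLOC][17-56 FREE]
Op 10: d = realloc(d, 8) -> d = 0; heap: [0-7 ALLOC][8-11 FREE][12-12 ALLOC][13-16 ALLOC][17-56 FREE]
Free blocks: [4 40] total_free=44 largest=40 -> 100*(44-40)/44 = 400/44 ≈ 9.091 -> rounds to 9

Answer: 9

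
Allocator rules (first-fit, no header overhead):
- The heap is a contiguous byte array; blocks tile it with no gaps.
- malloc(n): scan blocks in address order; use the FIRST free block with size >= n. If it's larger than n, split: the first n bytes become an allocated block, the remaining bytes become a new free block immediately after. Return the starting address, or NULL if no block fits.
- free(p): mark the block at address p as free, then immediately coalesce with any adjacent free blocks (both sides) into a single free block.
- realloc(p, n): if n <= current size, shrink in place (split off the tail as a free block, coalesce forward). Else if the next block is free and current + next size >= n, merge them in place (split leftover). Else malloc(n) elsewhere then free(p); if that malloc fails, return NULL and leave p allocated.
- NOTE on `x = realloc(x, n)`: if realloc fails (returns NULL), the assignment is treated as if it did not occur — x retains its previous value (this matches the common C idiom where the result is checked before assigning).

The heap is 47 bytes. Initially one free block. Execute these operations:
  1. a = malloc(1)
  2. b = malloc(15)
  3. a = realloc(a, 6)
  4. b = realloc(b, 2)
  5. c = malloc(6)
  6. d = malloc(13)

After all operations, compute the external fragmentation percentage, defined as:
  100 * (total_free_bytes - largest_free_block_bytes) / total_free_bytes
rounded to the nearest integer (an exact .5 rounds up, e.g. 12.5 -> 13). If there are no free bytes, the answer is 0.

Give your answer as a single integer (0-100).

Op 1: a = malloc(1) -> a = 0; heap: [0-0 ALLOC][1-46 FREE]
Op 2: b = malloc(15) -> b = 1; heap: [0-0 ALLOC][1-15 ALLOC][16-46 FREE]
Op 3: a = realloc(a, 6) -> a = 16; heap: [0-0 FREE][1-15 ALLOC][16-21 ALLOC][22-46 FREE]
Op 4: b = realloc(b, 2) -> b = 1; heap: [0-0 FREE][1-2 ALLOC][3-15 FREE][16-21 ALLOC][22-46 FREE]
Op 5: c = malloc(6) -> c = 3; heap: [0-0 FREE][1-2 ALLOC][3-8 ALLOC][9-15 FREE][16-21 ALLOC][22-46 FREE]
Op 6: d = malloc(13) -> d = 22; heap: [0-0 FREE][1-2 ALLOC][3-8 ALLOC][9-15 FREE][16-21 ALLOC][22-34 ALLOC][35-46 FREE]
Free blocks: [1 7 12] total_free=20 largest=12 -> 100*(20-12)/20 = 800/20 = 40

Answer: 40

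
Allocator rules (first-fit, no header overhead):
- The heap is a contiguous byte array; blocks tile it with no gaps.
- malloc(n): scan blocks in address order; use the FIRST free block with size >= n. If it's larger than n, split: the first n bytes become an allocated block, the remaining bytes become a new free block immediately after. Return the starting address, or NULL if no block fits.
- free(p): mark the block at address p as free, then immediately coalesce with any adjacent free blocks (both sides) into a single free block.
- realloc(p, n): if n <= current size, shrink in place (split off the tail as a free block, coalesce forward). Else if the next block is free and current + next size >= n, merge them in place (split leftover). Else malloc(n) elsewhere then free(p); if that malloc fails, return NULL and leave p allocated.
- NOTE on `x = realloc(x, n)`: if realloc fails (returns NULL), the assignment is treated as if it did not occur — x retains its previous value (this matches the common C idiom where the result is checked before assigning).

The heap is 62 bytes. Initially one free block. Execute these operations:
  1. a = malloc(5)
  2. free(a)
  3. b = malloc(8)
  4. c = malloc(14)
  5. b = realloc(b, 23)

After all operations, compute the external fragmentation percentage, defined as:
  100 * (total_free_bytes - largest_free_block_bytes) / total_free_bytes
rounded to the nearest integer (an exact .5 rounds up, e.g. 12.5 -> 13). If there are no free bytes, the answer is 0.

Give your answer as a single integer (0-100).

Op 1: a = malloc(5) -> a = 0; heap: [0-4 ALLOC][5-61 FREE]
Op 2: free(a) -> (freed a); heap: [0-61 FREE]
Op 3: b = malloc(8) -> b = 0; heap: [0-7 ALLOC][8-61 FREE]
Op 4: c = malloc(14) -> c = 8; heap: [0-7 ALLOC][8-21 ALLOC][22-61 FREE]
Op 5: b = realloc(b, 23) -> b = 22; heap: [0-7 FREE][8-21 ALLOC][22-44 ALLOC][45-61 FREE]
Free blocks: [8 17] total_free=25 largest=17 -> 100*(25-17)/25 = 800/25 = 32

Answer: 32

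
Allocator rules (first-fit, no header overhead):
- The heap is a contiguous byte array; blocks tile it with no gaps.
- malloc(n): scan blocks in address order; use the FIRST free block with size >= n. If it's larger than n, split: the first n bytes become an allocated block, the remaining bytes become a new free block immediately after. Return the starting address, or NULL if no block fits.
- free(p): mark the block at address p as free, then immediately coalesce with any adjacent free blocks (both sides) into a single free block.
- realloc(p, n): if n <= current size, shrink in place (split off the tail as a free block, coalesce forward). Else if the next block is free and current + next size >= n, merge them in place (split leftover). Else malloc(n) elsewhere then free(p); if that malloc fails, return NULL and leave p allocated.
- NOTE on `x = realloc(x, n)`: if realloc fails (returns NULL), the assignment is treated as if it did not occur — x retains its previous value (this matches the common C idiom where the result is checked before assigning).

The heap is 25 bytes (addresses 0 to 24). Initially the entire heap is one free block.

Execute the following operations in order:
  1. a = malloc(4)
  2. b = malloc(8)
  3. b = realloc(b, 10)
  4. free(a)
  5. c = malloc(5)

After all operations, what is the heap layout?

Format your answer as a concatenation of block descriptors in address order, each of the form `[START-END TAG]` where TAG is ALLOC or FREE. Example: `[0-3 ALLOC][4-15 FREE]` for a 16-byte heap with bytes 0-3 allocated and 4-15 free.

Answer: [0-3 FREE][4-13 ALLOC][14-18 ALLOC][19-24 FREE]

Derivation:
Op 1: a = malloc(4) -> a = 0; heap: [0-3 ALLOC][4-24 FREE]
Op 2: b = malloc(8) -> b = 4; heap: [0-3 ALLOC][4-11 ALLOC][12-24 FREE]
Op 3: b = realloc(b, 10) -> b = 4; heap: [0-3 ALLOC][4-13 ALLOC][14-24 FREE]
Op 4: free(a) -> (freed a); heap: [0-3 FREE][4-13 ALLOC][14-24 FREE]
Op 5: c = malloc(5) -> c = 14; heap: [0-3 FREE][4-13 ALLOC][14-18 ALLOC][19-24 FREE]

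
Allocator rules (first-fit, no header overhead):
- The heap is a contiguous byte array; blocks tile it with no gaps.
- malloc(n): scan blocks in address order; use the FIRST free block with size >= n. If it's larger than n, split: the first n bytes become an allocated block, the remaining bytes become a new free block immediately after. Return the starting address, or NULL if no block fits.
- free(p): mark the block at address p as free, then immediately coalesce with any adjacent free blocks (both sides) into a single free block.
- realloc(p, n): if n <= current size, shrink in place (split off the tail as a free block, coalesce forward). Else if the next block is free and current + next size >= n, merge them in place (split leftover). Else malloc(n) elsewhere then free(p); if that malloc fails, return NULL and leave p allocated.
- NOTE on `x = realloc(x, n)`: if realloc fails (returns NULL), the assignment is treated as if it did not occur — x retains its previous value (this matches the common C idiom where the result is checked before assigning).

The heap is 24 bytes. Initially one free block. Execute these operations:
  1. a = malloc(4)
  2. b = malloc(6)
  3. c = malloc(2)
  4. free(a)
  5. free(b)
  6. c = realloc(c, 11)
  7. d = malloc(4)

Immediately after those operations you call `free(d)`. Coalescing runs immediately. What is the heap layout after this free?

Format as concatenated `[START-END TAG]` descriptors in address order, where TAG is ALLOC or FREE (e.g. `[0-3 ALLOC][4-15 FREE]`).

Op 1: a = malloc(4) -> a = 0; heap: [0-3 ALLOC][4-23 FREE]
Op 2: b = malloc(6) -> b = 4; heap: [0-3 ALLOC][4-9 ALLOC][10-23 FREE]
Op 3: c = malloc(2) -> c = 10; heap: [0-3 ALLOC][4-9 ALLOC][10-11 ALLOC][12-23 FREE]
Op 4: free(a) -> (freed a); heap: [0-3 FREE][4-9 ALLOC][10-11 ALLOC][12-23 FREE]
Op 5: free(b) -> (freed b); heap: [0-9 FREE][10-11 ALLOC][12-23 FREE]
Op 6: c = realloc(c, 11) -> c = 10; heap: [0-9 FREE][10-20 ALLOC][21-23 FREE]
Op 7: d = malloc(4) -> d = 0; heap: [0-3 ALLOC][4-9 FREE][10-20 ALLOC][21-23 FREE]
free(d): d = 0 -> block [0-3 ALLOC]; mark free, coalesce with adjacent free neighbors -> [0-9 FREE][10-20 ALLOC][21-23 FREE]

Answer: [0-9 FREE][10-20 ALLOC][21-23 FREE]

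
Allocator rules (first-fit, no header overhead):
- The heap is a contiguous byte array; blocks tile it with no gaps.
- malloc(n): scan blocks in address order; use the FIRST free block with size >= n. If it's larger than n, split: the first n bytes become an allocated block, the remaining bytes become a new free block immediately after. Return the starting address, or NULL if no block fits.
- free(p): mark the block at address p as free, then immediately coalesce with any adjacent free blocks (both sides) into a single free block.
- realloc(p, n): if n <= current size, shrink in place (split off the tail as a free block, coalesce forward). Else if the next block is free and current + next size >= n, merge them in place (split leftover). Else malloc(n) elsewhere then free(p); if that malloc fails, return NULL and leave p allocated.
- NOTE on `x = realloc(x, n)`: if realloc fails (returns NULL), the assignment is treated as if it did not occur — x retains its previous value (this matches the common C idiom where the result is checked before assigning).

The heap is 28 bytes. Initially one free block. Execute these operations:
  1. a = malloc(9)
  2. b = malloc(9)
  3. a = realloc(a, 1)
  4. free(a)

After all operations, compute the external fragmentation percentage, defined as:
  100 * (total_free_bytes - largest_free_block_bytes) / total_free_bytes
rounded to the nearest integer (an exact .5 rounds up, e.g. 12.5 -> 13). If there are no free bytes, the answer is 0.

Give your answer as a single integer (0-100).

Op 1: a = malloc(9) -> a = 0; heap: [0-8 ALLOC][9-27 FREE]
Op 2: b = malloc(9) -> b = 9; heap: [0-8 ALLOC][9-17 ALLOC][18-27 FREE]
Op 3: a = realloc(a, 1) -> a = 0; heap: [0-0 ALLOC][1-8 FREE][9-17 ALLOC][18-27 FREE]
Op 4: free(a) -> (freed a); heap: [0-8 FREE][9-17 ALLOC][18-27 FREE]
Free blocks: [9 10] total_free=19 largest=10 -> 100*(19-10)/19 = 900/19 ≈ 47.368 -> rounds to 47

Answer: 47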